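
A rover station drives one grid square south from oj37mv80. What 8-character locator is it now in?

Latitude extended square 0; −1 → -1, wraps to 9, carry into subsquare.
Latitude subsquare v = 21; −1 → 20 = u.
The longitude characters are unchanged.

OJ37mu89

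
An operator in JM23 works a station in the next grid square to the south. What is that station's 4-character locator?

JM22

Latitude square 3; −1 → 2.
The longitude characters are unchanged.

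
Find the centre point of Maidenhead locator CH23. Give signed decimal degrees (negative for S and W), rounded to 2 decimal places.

-16.50, -135.00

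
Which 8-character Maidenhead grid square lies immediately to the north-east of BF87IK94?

Longitude extended square 9; +1 → 10, wraps to 0, carry into subsquare.
Longitude subsquare i = 8; +1 → 9 = j.
Latitude extended square 4; +1 → 5.

BF87jk05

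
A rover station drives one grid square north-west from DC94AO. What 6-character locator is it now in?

DC84xp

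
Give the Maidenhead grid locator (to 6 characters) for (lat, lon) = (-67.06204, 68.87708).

Offset from 180°W / 90°S: lon 248.8771°, lat 22.9380°.
Field: 248.8771/20 → 12 → M, 22.9380/10 → 2 → C; chars MC.
Square: 8.8771/2 → 4, 2.9380/1 → 2; chars 42.
Subsquare: 0.8771/0.0833333 → 10 → k, 0.9380/0.0416667 → 22 → w; chars kw.

MC42kw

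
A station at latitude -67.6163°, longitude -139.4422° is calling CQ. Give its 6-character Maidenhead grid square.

CC02gj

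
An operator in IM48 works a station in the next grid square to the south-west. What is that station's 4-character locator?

IM37

Longitude square 4; −1 → 3.
Latitude square 8; −1 → 7.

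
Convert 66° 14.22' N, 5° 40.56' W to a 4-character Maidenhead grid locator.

IP76

Offset from 180°W / 90°S: lon 174.32°, lat 156.24°.
Field: lon ⌊174.32/20⌋ = 8 → I; lat ⌊156.24/10⌋ = 15 → P.
Square: lon ⌊14.32/2⌋ = 7; lat ⌊6.24/1⌋ = 6.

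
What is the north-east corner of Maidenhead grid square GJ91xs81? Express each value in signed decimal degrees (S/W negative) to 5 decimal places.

1.75833, -40.00833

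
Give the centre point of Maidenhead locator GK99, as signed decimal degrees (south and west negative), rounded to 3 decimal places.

Field G=6, K=10: +6·20° lon, +10·10° lat → SW at lon -60°, lat 10°.
Square 9, 9: +9·2° lon, +9·1° lat → SW at lon -42°, lat 19°.
Cell spans 2° lon × 1° lat. Centre is SW corner plus half of each.
latitude 19.500, longitude -41.000.

19.500, -41.000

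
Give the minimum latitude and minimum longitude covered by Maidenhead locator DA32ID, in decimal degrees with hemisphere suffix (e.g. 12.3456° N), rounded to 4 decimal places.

Field D=3, A=0: +3·20° lon, +0·10° lat → SW at lon -120°, lat -90°.
Square 3, 2: +3·2° lon, +2·1° lat → SW at lon -114°, lat -88°.
Subsquare i=8, d=3: +8·0.0833333° lon, +3·0.0416667° lat → SW at lon -113.333°, lat -87.875°.
latitude 87.8750° S, longitude 113.3333° W.

87.8750° S, 113.3333° W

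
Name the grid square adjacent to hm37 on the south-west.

HM26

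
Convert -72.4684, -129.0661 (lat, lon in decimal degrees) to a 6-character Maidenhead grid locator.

CB57lm

Offset from 180°W / 90°S: lon 50.9339°, lat 17.5316°.
Field (20°×10°, letters A–R): lon ⌊50.9339/20⌋ = 2 → C; lat ⌊17.5316/10⌋ = 1 → B.
Square (2°×1°, digits 0–9): lon ⌊10.9339/2⌋ = 5; lat ⌊7.5316/1⌋ = 7.
Subsquare (5′×2.5′, letters a–x): lon ⌊0.9339/0.0833333⌋ = 11 → l; lat ⌊0.5316/0.0416667⌋ = 12 → m.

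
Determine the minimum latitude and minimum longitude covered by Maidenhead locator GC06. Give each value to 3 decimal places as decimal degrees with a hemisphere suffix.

64.000° S, 60.000° W

Field G=6, C=2: +6·20° lon, +2·10° lat → SW at lon -60°, lat -70°.
Square 0, 6: +0·2° lon, +6·1° lat → SW at lon -60°, lat -64°.
latitude 64.000° S, longitude 60.000° W.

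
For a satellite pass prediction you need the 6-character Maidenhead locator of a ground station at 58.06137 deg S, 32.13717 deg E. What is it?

KD61bw

Shift to the Maidenhead origin (180°W, 90°S): lon 212.1372, lat 31.9386.
Field: 212.1372/20 → 10 → K, 31.9386/10 → 3 → D; chars KD.
Square: 12.1372/2 → 6, 1.9386/1 → 1; chars 61.
Subsquare: 0.1372/0.0833333 → 1 → b, 0.9386/0.0416667 → 22 → w; chars bw.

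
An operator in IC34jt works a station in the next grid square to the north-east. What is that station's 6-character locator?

IC34ku

Longitude subsquare j = 9; +1 → 10 = k.
Latitude subsquare t = 19; +1 → 20 = u.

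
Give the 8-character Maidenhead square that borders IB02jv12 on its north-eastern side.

IB02jv23

Longitude extended square 1; +1 → 2.
Latitude extended square 2; +1 → 3.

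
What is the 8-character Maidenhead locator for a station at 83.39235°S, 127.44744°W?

CA66go65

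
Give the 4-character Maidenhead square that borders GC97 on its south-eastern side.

HC06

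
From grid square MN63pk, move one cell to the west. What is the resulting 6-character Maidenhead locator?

Longitude subsquare p = 15; −1 → 14 = o.
The latitude characters are unchanged.

MN63ok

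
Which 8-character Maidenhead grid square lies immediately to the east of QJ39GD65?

Longitude extended square 6; +1 → 7.
The latitude characters are unchanged.

QJ39gd75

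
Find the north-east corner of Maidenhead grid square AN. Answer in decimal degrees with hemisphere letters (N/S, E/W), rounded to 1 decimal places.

50.0° N, 160.0° W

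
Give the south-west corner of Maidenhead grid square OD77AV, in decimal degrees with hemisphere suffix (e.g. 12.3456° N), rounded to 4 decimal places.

52.1250° S, 114.0000° E

Field O=14, D=3: +14·20° lon, +3·10° lat → SW at lon 100°, lat -60°.
Square 7, 7: +7·2° lon, +7·1° lat → SW at lon 114°, lat -53°.
Subsquare a=0, v=21: +0·0.0833333° lon, +21·0.0416667° lat → SW at lon 114°, lat -52.125°.
latitude 52.1250° S, longitude 114.0000° E.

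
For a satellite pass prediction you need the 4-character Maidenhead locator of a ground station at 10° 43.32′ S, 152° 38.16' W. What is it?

BH39

Shift to the Maidenhead origin (180°W, 90°S): lon 27.36, lat 79.28.
Field: lon ⌊27.36/20⌋ = 1 → B; lat ⌊79.28/10⌋ = 7 → H.
Square: lon ⌊7.36/2⌋ = 3; lat ⌊9.28/1⌋ = 9.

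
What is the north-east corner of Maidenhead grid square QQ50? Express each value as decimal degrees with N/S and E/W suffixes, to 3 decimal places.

Field Q=16, Q=16: +16·20° lon, +16·10° lat → SW at lon 140°, lat 70°.
Square 5, 0: +5·2° lon, +0·1° lat → SW at lon 150°, lat 70°.
Cell spans 2° lon × 1° lat. NE corner is SW corner plus one full cell.
latitude 71.000° N, longitude 152.000° E.

71.000° N, 152.000° E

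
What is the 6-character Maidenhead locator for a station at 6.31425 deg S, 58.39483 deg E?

Offset from 180°W / 90°S: lon 238.3948°, lat 83.6857°.
Field: lon ⌊238.3948/20⌋ = 11 → L; lat ⌊83.6857/10⌋ = 8 → I.
Square: lon ⌊18.3948/2⌋ = 9; lat ⌊3.6857/1⌋ = 3.
Subsquare: lon ⌊0.3948/0.0833333⌋ = 4 → e; lat ⌊0.6857/0.0416667⌋ = 16 → q.

LI93eq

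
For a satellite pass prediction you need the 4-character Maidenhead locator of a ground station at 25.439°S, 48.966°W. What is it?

GG54

Offset from 180°W / 90°S: lon 131.03°, lat 64.56°.
Field: lon ⌊131.03/20⌋ = 6 → G; lat ⌊64.56/10⌋ = 6 → G.
Square: lon ⌊11.03/2⌋ = 5; lat ⌊4.56/1⌋ = 4.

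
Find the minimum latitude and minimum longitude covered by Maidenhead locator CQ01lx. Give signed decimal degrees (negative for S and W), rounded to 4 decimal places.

Field C=2, Q=16: +2·20° lon, +16·10° lat → SW at lon -140°, lat 70°.
Square 0, 1: +0·2° lon, +1·1° lat → SW at lon -140°, lat 71°.
Subsquare l=11, x=23: +11·0.0833333° lon, +23·0.0416667° lat → SW at lon -139.083°, lat 71.9583°.
latitude 71.9583, longitude -139.0833.

71.9583, -139.0833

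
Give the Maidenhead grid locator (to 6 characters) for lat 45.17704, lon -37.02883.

HN15le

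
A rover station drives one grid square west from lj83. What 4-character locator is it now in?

LJ73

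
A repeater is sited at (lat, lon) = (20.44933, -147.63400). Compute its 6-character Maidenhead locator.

BL60ek

Offset from 180°W / 90°S: lon 32.3660°, lat 110.4493°.
Field: lon ⌊32.3660/20⌋ = 1 → B; lat ⌊110.4493/10⌋ = 11 → L.
Square: lon ⌊12.3660/2⌋ = 6; lat ⌊0.4493/1⌋ = 0.
Subsquare: lon ⌊0.3660/0.0833333⌋ = 4 → e; lat ⌊0.4493/0.0416667⌋ = 10 → k.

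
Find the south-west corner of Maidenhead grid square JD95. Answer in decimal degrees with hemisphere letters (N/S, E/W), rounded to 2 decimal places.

55.00° S, 18.00° E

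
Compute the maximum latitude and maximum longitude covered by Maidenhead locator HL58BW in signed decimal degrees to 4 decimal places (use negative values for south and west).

28.9583, -29.8333

Field H=7, L=11: +7·20° lon, +11·10° lat → SW at lon -40°, lat 20°.
Square 5, 8: +5·2° lon, +8·1° lat → SW at lon -30°, lat 28°.
Subsquare b=1, w=22: +1·0.0833333° lon, +22·0.0416667° lat → SW at lon -29.9167°, lat 28.9167°.
Cell spans 0.0833333° lon × 0.0416667° lat. NE corner is SW corner plus one full cell.
latitude 28.9583, longitude -29.8333.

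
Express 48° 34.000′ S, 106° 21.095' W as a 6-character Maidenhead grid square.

Offset from 180°W / 90°S: lon 73.6484°, lat 41.4333°.
Field (20°×10°, letters A–R): lon ⌊73.6484/20⌋ = 3 → D; lat ⌊41.4333/10⌋ = 4 → E.
Square (2°×1°, digits 0–9): lon ⌊13.6484/2⌋ = 6; lat ⌊1.4333/1⌋ = 1.
Subsquare (5′×2.5′, letters a–x): lon ⌊1.6484/0.0833333⌋ = 19 → t; lat ⌊0.4333/0.0416667⌋ = 10 → k.

DE61tk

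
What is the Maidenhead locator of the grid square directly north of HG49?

HH40

Latitude square 9; +1 → 10, wraps to 0, carry into field.
Latitude field G = 6; +1 → 7 = H.
The longitude characters are unchanged.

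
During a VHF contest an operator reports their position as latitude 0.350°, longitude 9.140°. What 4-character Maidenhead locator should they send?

JJ40

Shift to the Maidenhead origin (180°W, 90°S): lon 189.14, lat 90.35.
Field: lon ⌊189.14/20⌋ = 9 → J; lat ⌊90.35/10⌋ = 9 → J.
Square: lon ⌊9.14/2⌋ = 4; lat ⌊0.35/1⌋ = 0.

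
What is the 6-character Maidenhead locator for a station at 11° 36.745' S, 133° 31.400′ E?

Offset from 180°W / 90°S: lon 313.5233°, lat 78.3876°.
Field (20°×10°, letters A–R): 313.5233/20 → 15 → P, 78.3876/10 → 7 → H; chars PH.
Square (2°×1°, digits 0–9): 13.5233/2 → 6, 8.3876/1 → 8; chars 68.
Subsquare (5′×2.5′, letters a–x): 1.5233/0.0833333 → 18 → s, 0.3876/0.0416667 → 9 → j; chars sj.

PH68sj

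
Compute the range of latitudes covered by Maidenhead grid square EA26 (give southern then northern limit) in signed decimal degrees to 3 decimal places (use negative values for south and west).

-84.000, -83.000

Field E=4, A=0: +4·20° lon, +0·10° lat → SW at lon -100°, lat -90°.
Square 2, 6: +2·2° lon, +6·1° lat → SW at lon -96°, lat -84°.
Cell spans 2° lon × 1° lat.
south -84.000, north -83.000.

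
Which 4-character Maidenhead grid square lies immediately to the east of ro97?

AO07

Longitude square 9; +1 → 10, wraps to 0, carry into field.
Longitude field R = 17; +1 → 18, wraps to 0 = A, wrapping around the antimeridian.
The latitude characters are unchanged.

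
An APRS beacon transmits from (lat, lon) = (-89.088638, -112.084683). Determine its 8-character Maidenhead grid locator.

DA30wv98

Offset from 180°W / 90°S: lon 67.91532°, lat 0.91136°.
Field: lon ⌊67.91532/20⌋ = 3 → D; lat ⌊0.91136/10⌋ = 0 → A.
Square: lon ⌊7.91532/2⌋ = 3; lat ⌊0.91136/1⌋ = 0.
Subsquare: lon ⌊1.91532/0.0833333⌋ = 22 → w; lat ⌊0.91136/0.0416667⌋ = 21 → v.
Extended square: lon ⌊0.08198/0.00833333⌋ = 9; lat ⌊0.03636/0.00416667⌋ = 8.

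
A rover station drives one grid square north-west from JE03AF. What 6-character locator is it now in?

Longitude subsquare a = 0; −1 → -1, wraps to 23 = x, carry into square.
Longitude square 0; −1 → -1, wraps to 9, carry into field.
Longitude field J = 9; −1 → 8 = I.
Latitude subsquare f = 5; +1 → 6 = g.

IE93xg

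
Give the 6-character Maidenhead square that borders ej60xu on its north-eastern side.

Longitude subsquare x = 23; +1 → 24, wraps to 0 = a, carry into square.
Longitude square 6; +1 → 7.
Latitude subsquare u = 20; +1 → 21 = v.

EJ70av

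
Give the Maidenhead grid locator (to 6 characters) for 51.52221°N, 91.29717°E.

NO51pm

Offset from 180°W / 90°S: lon 271.2972°, lat 141.5222°.
Field: 271.2972/20 → 13 → N, 141.5222/10 → 14 → O; chars NO.
Square: 11.2972/2 → 5, 1.5222/1 → 1; chars 51.
Subsquare: 1.2972/0.0833333 → 15 → p, 0.5222/0.0416667 → 12 → m; chars pm.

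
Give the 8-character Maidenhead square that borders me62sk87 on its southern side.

Latitude extended square 7; −1 → 6.
The longitude characters are unchanged.

ME62sk86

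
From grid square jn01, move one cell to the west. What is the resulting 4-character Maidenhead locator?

IN91

Longitude square 0; −1 → -1, wraps to 9, carry into field.
Longitude field J = 9; −1 → 8 = I.
The latitude characters are unchanged.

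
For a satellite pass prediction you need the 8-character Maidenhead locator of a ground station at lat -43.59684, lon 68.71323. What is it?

Add 180° to longitude and 90° to latitude: 248.71323, 46.40316.
Field: 248.71323/20 → 12 → M, 46.40316/10 → 4 → E; chars ME.
Square: 8.71323/2 → 4, 6.40316/1 → 6; chars 46.
Subsquare: 0.71323/0.0833333 → 8 → i, 0.40316/0.0416667 → 9 → j; chars ij.
Extended square: 0.04656/0.00833333 → 5, 0.02816/0.00416667 → 6; chars 56.

ME46ij56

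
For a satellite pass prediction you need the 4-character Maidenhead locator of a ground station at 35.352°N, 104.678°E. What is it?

Shift to the Maidenhead origin (180°W, 90°S): lon 284.68, lat 125.35.
Field: 284.68/20 → 14 → O, 125.35/10 → 12 → M; chars OM.
Square: 4.68/2 → 2, 5.35/1 → 5; chars 25.

OM25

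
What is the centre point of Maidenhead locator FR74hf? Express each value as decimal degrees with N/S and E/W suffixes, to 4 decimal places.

84.2292° N, 65.3750° W

Field F=5, R=17: +5·20° lon, +17·10° lat → SW at lon -80°, lat 80°.
Square 7, 4: +7·2° lon, +4·1° lat → SW at lon -66°, lat 84°.
Subsquare h=7, f=5: +7·0.0833333° lon, +5·0.0416667° lat → SW at lon -65.4167°, lat 84.2083°.
Cell spans 0.0833333° lon × 0.0416667° lat. Centre is SW corner plus half of each.
latitude 84.2292° N, longitude 65.3750° W.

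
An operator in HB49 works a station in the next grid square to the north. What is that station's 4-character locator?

Latitude square 9; +1 → 10, wraps to 0, carry into field.
Latitude field B = 1; +1 → 2 = C.
The longitude characters are unchanged.

HC40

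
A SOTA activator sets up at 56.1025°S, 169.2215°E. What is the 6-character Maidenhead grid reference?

Offset from 180°W / 90°S: lon 349.2215°, lat 33.8975°.
Field: lon ⌊349.2215/20⌋ = 17 → R; lat ⌊33.8975/10⌋ = 3 → D.
Square: lon ⌊9.2215/2⌋ = 4; lat ⌊3.8975/1⌋ = 3.
Subsquare: lon ⌊1.2215/0.0833333⌋ = 14 → o; lat ⌊0.8975/0.0416667⌋ = 21 → v.

RD43ov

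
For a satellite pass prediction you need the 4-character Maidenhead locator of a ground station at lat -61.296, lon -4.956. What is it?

IC78

Add 180° to longitude and 90° to latitude: 175.04, 28.70.
Field: 175.04/20 → 8 → I, 28.70/10 → 2 → C; chars IC.
Square: 15.04/2 → 7, 8.70/1 → 8; chars 78.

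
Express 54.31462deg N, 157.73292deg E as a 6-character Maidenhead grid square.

Offset from 180°W / 90°S: lon 337.7329°, lat 144.3146°.
Field (20°×10°, letters A–R): 337.7329/20 → 16 → Q, 144.3146/10 → 14 → O; chars QO.
Square (2°×1°, digits 0–9): 17.7329/2 → 8, 4.3146/1 → 4; chars 84.
Subsquare (5′×2.5′, letters a–x): 1.7329/0.0833333 → 20 → u, 0.3146/0.0416667 → 7 → h; chars uh.

QO84uh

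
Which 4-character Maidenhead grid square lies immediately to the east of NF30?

Longitude square 3; +1 → 4.
The latitude characters are unchanged.

NF40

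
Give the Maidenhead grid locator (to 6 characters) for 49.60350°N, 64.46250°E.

Offset from 180°W / 90°S: lon 244.4625°, lat 139.6035°.
Field: lon ⌊244.4625/20⌋ = 12 → M; lat ⌊139.6035/10⌋ = 13 → N.
Square: lon ⌊4.4625/2⌋ = 2; lat ⌊9.6035/1⌋ = 9.
Subsquare: lon ⌊0.4625/0.0833333⌋ = 5 → f; lat ⌊0.6035/0.0416667⌋ = 14 → o.

MN29fo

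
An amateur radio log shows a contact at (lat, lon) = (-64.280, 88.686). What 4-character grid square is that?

Shift to the Maidenhead origin (180°W, 90°S): lon 268.69, lat 25.72.
Field: 268.69/20 → 13 → N, 25.72/10 → 2 → C; chars NC.
Square: 8.69/2 → 4, 5.72/1 → 5; chars 45.

NC45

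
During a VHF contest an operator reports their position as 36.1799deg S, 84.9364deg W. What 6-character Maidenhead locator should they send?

Offset from 180°W / 90°S: lon 95.0636°, lat 53.8201°.
Field: lon ⌊95.0636/20⌋ = 4 → E; lat ⌊53.8201/10⌋ = 5 → F.
Square: lon ⌊15.0636/2⌋ = 7; lat ⌊3.8201/1⌋ = 3.
Subsquare: lon ⌊1.0636/0.0833333⌋ = 12 → m; lat ⌊0.8201/0.0416667⌋ = 19 → t.

EF73mt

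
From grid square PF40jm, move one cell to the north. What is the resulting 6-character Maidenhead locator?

Latitude subsquare m = 12; +1 → 13 = n.
The longitude characters are unchanged.

PF40jn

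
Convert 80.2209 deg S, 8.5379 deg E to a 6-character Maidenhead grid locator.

Shift to the Maidenhead origin (180°W, 90°S): lon 188.5379, lat 9.7791.
Field: lon ⌊188.5379/20⌋ = 9 → J; lat ⌊9.7791/10⌋ = 0 → A.
Square: lon ⌊8.5379/2⌋ = 4; lat ⌊9.7791/1⌋ = 9.
Subsquare: lon ⌊0.5379/0.0833333⌋ = 6 → g; lat ⌊0.7791/0.0416667⌋ = 18 → s.

JA49gs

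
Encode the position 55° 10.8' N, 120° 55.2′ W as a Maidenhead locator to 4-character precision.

Offset from 180°W / 90°S: lon 59.08°, lat 145.18°.
Field: 59.08/20 → 2 → C, 145.18/10 → 14 → O; chars CO.
Square: 19.08/2 → 9, 5.18/1 → 5; chars 95.

CO95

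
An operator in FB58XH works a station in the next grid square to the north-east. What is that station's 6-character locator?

Longitude subsquare x = 23; +1 → 24, wraps to 0 = a, carry into square.
Longitude square 5; +1 → 6.
Latitude subsquare h = 7; +1 → 8 = i.

FB68ai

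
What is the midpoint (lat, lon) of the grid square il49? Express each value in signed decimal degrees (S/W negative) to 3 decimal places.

Field I=8, L=11: +8·20° lon, +11·10° lat → SW at lon -20°, lat 20°.
Square 4, 9: +4·2° lon, +9·1° lat → SW at lon -12°, lat 29°.
Cell spans 2° lon × 1° lat. Centre is SW corner plus half of each.
latitude 29.500, longitude -11.000.

29.500, -11.000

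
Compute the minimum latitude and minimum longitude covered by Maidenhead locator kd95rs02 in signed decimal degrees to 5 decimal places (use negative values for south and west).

Field K=10, D=3: +10·20° lon, +3·10° lat → SW at lon 20°, lat -60°.
Square 9, 5: +9·2° lon, +5·1° lat → SW at lon 38°, lat -55°.
Subsquare r=17, s=18: +17·0.0833333° lon, +18·0.0416667° lat → SW at lon 39.4167°, lat -54.25°.
Extended square 0, 2: +0·0.00833333° lon, +2·0.00416667° lat → SW at lon 39.4167°, lat -54.2417°.
latitude -54.24167, longitude 39.41667.

-54.24167, 39.41667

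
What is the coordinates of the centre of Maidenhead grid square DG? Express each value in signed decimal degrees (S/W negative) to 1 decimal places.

Field D=3, G=6: +3·20° lon, +6·10° lat → SW at lon -120°, lat -30°.
Cell spans 20° lon × 10° lat. Centre is SW corner plus half of each.
latitude -25.0, longitude -110.0.

-25.0, -110.0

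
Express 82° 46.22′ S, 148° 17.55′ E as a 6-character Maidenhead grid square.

QA47df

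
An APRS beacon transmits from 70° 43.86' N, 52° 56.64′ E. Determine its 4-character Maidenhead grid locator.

LQ60

Offset from 180°W / 90°S: lon 232.94°, lat 160.73°.
Field: lon ⌊232.94/20⌋ = 11 → L; lat ⌊160.73/10⌋ = 16 → Q.
Square: lon ⌊12.94/2⌋ = 6; lat ⌊0.73/1⌋ = 0.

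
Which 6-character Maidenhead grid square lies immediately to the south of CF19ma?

CF18mx

Latitude subsquare a = 0; −1 → -1, wraps to 23 = x, carry into square.
Latitude square 9; −1 → 8.
The longitude characters are unchanged.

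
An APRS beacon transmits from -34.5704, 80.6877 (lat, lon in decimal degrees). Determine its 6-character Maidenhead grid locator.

Offset from 180°W / 90°S: lon 260.6877°, lat 55.4296°.
Field (20°×10°, letters A–R): lon ⌊260.6877/20⌋ = 13 → N; lat ⌊55.4296/10⌋ = 5 → F.
Square (2°×1°, digits 0–9): lon ⌊0.6877/2⌋ = 0; lat ⌊5.4296/1⌋ = 5.
Subsquare (5′×2.5′, letters a–x): lon ⌊0.6877/0.0833333⌋ = 8 → i; lat ⌊0.4296/0.0416667⌋ = 10 → k.

NF05ik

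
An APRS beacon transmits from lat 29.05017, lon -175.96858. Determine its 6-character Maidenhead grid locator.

AL29ab

Shift to the Maidenhead origin (180°W, 90°S): lon 4.0314, lat 119.0502.
Field: lon ⌊4.0314/20⌋ = 0 → A; lat ⌊119.0502/10⌋ = 11 → L.
Square: lon ⌊4.0314/2⌋ = 2; lat ⌊9.0502/1⌋ = 9.
Subsquare: lon ⌊0.0314/0.0833333⌋ = 0 → a; lat ⌊0.0502/0.0416667⌋ = 1 → b.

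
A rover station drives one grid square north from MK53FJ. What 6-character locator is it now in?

Latitude subsquare j = 9; +1 → 10 = k.
The longitude characters are unchanged.

MK53fk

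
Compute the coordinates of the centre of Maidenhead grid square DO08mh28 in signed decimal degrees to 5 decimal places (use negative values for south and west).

58.32708, -118.97917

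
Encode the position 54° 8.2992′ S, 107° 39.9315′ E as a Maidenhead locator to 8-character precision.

OD35tu96

Add 180° to longitude and 90° to latitude: 287.66553, 35.86168.
Field: lon ⌊287.66553/20⌋ = 14 → O; lat ⌊35.86168/10⌋ = 3 → D.
Square: lon ⌊7.66553/2⌋ = 3; lat ⌊5.86168/1⌋ = 5.
Subsquare: lon ⌊1.66553/0.0833333⌋ = 19 → t; lat ⌊0.86168/0.0416667⌋ = 20 → u.
Extended square: lon ⌊0.08219/0.00833333⌋ = 9; lat ⌊0.02835/0.00416667⌋ = 6.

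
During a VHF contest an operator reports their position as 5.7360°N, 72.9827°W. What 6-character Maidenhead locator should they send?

Shift to the Maidenhead origin (180°W, 90°S): lon 107.0173, lat 95.7360.
Field: lon ⌊107.0173/20⌋ = 5 → F; lat ⌊95.7360/10⌋ = 9 → J.
Square: lon ⌊7.0173/2⌋ = 3; lat ⌊5.7360/1⌋ = 5.
Subsquare: lon ⌊1.0173/0.0833333⌋ = 12 → m; lat ⌊0.7360/0.0416667⌋ = 17 → r.

FJ35mr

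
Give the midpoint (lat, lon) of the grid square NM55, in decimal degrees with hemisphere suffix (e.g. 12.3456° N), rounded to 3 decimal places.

35.500° N, 91.000° E

Field N=13, M=12: +13·20° lon, +12·10° lat → SW at lon 80°, lat 30°.
Square 5, 5: +5·2° lon, +5·1° lat → SW at lon 90°, lat 35°.
Cell spans 2° lon × 1° lat. Centre is SW corner plus half of each.
latitude 35.500° N, longitude 91.000° E.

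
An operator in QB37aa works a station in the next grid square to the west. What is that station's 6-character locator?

Longitude subsquare a = 0; −1 → -1, wraps to 23 = x, carry into square.
Longitude square 3; −1 → 2.
The latitude characters are unchanged.

QB27xa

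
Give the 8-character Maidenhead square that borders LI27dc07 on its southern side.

Latitude extended square 7; −1 → 6.
The longitude characters are unchanged.

LI27dc06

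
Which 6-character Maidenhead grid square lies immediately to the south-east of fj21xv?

FJ31au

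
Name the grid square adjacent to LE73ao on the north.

Latitude subsquare o = 14; +1 → 15 = p.
The longitude characters are unchanged.

LE73ap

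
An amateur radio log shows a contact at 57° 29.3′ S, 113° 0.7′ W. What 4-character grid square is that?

DD32

Add 180° to longitude and 90° to latitude: 66.99, 32.51.
Field: 66.99/20 → 3 → D, 32.51/10 → 3 → D; chars DD.
Square: 6.99/2 → 3, 2.51/1 → 2; chars 32.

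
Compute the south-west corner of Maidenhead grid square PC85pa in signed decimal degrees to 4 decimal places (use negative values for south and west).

Field P=15, C=2: +15·20° lon, +2·10° lat → SW at lon 120°, lat -70°.
Square 8, 5: +8·2° lon, +5·1° lat → SW at lon 136°, lat -65°.
Subsquare p=15, a=0: +15·0.0833333° lon, +0·0.0416667° lat → SW at lon 137.25°, lat -65°.
latitude -65.0000, longitude 137.2500.

-65.0000, 137.2500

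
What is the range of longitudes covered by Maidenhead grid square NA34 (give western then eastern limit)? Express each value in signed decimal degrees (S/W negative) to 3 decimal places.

86.000, 88.000

Field N=13, A=0: +13·20° lon, +0·10° lat → SW at lon 80°, lat -90°.
Square 3, 4: +3·2° lon, +4·1° lat → SW at lon 86°, lat -86°.
Cell spans 2° lon × 1° lat.
west 86.000, east 88.000.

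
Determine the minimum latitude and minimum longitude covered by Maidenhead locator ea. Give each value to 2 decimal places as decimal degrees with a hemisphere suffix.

Field E=4, A=0: +4·20° lon, +0·10° lat → SW at lon -100°, lat -90°.
latitude 90.00° S, longitude 100.00° W.

90.00° S, 100.00° W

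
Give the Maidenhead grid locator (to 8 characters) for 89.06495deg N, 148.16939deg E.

QR49cb05

Offset from 180°W / 90°S: lon 328.16939°, lat 179.06495°.
Field: lon ⌊328.16939/20⌋ = 16 → Q; lat ⌊179.06495/10⌋ = 17 → R.
Square: lon ⌊8.16939/2⌋ = 4; lat ⌊9.06495/1⌋ = 9.
Subsquare: lon ⌊0.16939/0.0833333⌋ = 2 → c; lat ⌊0.06495/0.0416667⌋ = 1 → b.
Extended square: lon ⌊0.00272/0.00833333⌋ = 0; lat ⌊0.02328/0.00416667⌋ = 5.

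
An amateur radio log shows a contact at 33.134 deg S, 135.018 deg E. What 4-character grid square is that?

Add 180° to longitude and 90° to latitude: 315.02, 56.87.
Field: 315.02/20 → 15 → P, 56.87/10 → 5 → F; chars PF.
Square: 15.02/2 → 7, 6.87/1 → 6; chars 76.

PF76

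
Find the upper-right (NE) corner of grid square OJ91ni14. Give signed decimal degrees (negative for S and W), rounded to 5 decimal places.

Field O=14, J=9: +14·20° lon, +9·10° lat → SW at lon 100°, lat 0°.
Square 9, 1: +9·2° lon, +1·1° lat → SW at lon 118°, lat 1°.
Subsquare n=13, i=8: +13·0.0833333° lon, +8·0.0416667° lat → SW at lon 119.083°, lat 1.33333°.
Extended square 1, 4: +1·0.00833333° lon, +4·0.00416667° lat → SW at lon 119.092°, lat 1.35°.
Cell spans 0.00833333° lon × 0.00416667° lat. NE corner is SW corner plus one full cell.
latitude 1.35417, longitude 119.10000.

1.35417, 119.10000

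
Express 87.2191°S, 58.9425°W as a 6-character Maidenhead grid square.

GA02ms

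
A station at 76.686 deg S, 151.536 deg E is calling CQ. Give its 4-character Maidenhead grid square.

QB53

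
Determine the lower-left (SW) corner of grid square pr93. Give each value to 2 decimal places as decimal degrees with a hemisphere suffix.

83.00° N, 138.00° E

Field P=15, R=17: +15·20° lon, +17·10° lat → SW at lon 120°, lat 80°.
Square 9, 3: +9·2° lon, +3·1° lat → SW at lon 138°, lat 83°.
latitude 83.00° N, longitude 138.00° E.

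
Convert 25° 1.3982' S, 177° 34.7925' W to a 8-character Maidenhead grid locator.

Add 180° to longitude and 90° to latitude: 2.42013, 64.97670.
Field: 2.42013/20 → 0 → A, 64.97670/10 → 6 → G; chars AG.
Square: 2.42013/2 → 1, 4.97670/1 → 4; chars 14.
Subsquare: 0.42013/0.0833333 → 5 → f, 0.97670/0.0416667 → 23 → x; chars fx.
Extended square: 0.00346/0.00833333 → 0, 0.01836/0.00416667 → 4; chars 04.

AG14fx04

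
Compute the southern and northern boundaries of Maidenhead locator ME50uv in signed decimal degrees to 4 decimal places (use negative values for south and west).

-49.1250, -49.0833

Field M=12, E=4: +12·20° lon, +4·10° lat → SW at lon 60°, lat -50°.
Square 5, 0: +5·2° lon, +0·1° lat → SW at lon 70°, lat -50°.
Subsquare u=20, v=21: +20·0.0833333° lon, +21·0.0416667° lat → SW at lon 71.6667°, lat -49.125°.
Cell spans 0.0833333° lon × 0.0416667° lat.
south -49.1250, north -49.0833.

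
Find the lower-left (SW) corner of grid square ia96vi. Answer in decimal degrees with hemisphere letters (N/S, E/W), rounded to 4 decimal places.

83.6667° S, 0.2500° W

Field I=8, A=0: +8·20° lon, +0·10° lat → SW at lon -20°, lat -90°.
Square 9, 6: +9·2° lon, +6·1° lat → SW at lon -2°, lat -84°.
Subsquare v=21, i=8: +21·0.0833333° lon, +8·0.0416667° lat → SW at lon -0.25°, lat -83.6667°.
latitude 83.6667° S, longitude 0.2500° W.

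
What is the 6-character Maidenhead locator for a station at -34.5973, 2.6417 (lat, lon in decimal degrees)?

Add 180° to longitude and 90° to latitude: 182.6417, 55.4027.
Field: 182.6417/20 → 9 → J, 55.4027/10 → 5 → F; chars JF.
Square: 2.6417/2 → 1, 5.4027/1 → 5; chars 15.
Subsquare: 0.6417/0.0833333 → 7 → h, 0.4027/0.0416667 → 9 → j; chars hj.

JF15hj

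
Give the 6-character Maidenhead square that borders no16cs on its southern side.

NO16cr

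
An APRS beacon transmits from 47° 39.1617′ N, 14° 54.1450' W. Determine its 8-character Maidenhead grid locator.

IN27np16

Add 180° to longitude and 90° to latitude: 165.09758, 137.65269.
Field (20°×10°, letters A–R): lon ⌊165.09758/20⌋ = 8 → I; lat ⌊137.65269/10⌋ = 13 → N.
Square (2°×1°, digits 0–9): lon ⌊5.09758/2⌋ = 2; lat ⌊7.65269/1⌋ = 7.
Subsquare (5′×2.5′, letters a–x): lon ⌊1.09758/0.0833333⌋ = 13 → n; lat ⌊0.65269/0.0416667⌋ = 15 → p.
Extended square (30″×15″, digits 0–9): lon ⌊0.01425/0.00833333⌋ = 1; lat ⌊0.02769/0.00416667⌋ = 6.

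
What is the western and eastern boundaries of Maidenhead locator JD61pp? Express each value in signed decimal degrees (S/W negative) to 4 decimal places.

13.2500, 13.3333

Field J=9, D=3: +9·20° lon, +3·10° lat → SW at lon 0°, lat -60°.
Square 6, 1: +6·2° lon, +1·1° lat → SW at lon 12°, lat -59°.
Subsquare p=15, p=15: +15·0.0833333° lon, +15·0.0416667° lat → SW at lon 13.25°, lat -58.375°.
Cell spans 0.0833333° lon × 0.0416667° lat.
west 13.2500, east 13.3333.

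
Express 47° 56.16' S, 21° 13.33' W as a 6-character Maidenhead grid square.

HE92jb

Add 180° to longitude and 90° to latitude: 158.7778, 42.0640.
Field (20°×10°, letters A–R): lon ⌊158.7778/20⌋ = 7 → H; lat ⌊42.0640/10⌋ = 4 → E.
Square (2°×1°, digits 0–9): lon ⌊18.7778/2⌋ = 9; lat ⌊2.0640/1⌋ = 2.
Subsquare (5′×2.5′, letters a–x): lon ⌊0.7778/0.0833333⌋ = 9 → j; lat ⌊0.0640/0.0416667⌋ = 1 → b.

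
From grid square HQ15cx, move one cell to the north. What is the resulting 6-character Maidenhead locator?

Latitude subsquare x = 23; +1 → 24, wraps to 0 = a, carry into square.
Latitude square 5; +1 → 6.
The longitude characters are unchanged.

HQ16ca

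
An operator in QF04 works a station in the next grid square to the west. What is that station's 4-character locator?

Longitude square 0; −1 → -1, wraps to 9, carry into field.
Longitude field Q = 16; −1 → 15 = P.
The latitude characters are unchanged.

PF94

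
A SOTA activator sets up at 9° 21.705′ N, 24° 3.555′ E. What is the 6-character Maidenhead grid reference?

KJ29ai

Offset from 180°W / 90°S: lon 204.0592°, lat 99.3618°.
Field: lon ⌊204.0592/20⌋ = 10 → K; lat ⌊99.3618/10⌋ = 9 → J.
Square: lon ⌊4.0592/2⌋ = 2; lat ⌊9.3618/1⌋ = 9.
Subsquare: lon ⌊0.0592/0.0833333⌋ = 0 → a; lat ⌊0.3618/0.0416667⌋ = 8 → i.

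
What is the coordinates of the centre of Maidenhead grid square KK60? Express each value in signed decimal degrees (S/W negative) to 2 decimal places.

10.50, 33.00

Field K=10, K=10: +10·20° lon, +10·10° lat → SW at lon 20°, lat 10°.
Square 6, 0: +6·2° lon, +0·1° lat → SW at lon 32°, lat 10°.
Cell spans 2° lon × 1° lat. Centre is SW corner plus half of each.
latitude 10.50, longitude 33.00.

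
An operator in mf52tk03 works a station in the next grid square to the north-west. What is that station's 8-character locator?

MF52sk94

Longitude extended square 0; −1 → -1, wraps to 9, carry into subsquare.
Longitude subsquare t = 19; −1 → 18 = s.
Latitude extended square 3; +1 → 4.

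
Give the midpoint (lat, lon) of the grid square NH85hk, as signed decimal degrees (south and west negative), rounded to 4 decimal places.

-14.5625, 96.6250

Field N=13, H=7: +13·20° lon, +7·10° lat → SW at lon 80°, lat -20°.
Square 8, 5: +8·2° lon, +5·1° lat → SW at lon 96°, lat -15°.
Subsquare h=7, k=10: +7·0.0833333° lon, +10·0.0416667° lat → SW at lon 96.5833°, lat -14.5833°.
Cell spans 0.0833333° lon × 0.0416667° lat. Centre is SW corner plus half of each.
latitude -14.5625, longitude 96.6250.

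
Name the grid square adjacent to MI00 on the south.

MH09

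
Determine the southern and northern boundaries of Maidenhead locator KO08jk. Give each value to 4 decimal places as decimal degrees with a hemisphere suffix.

58.4167° N, 58.4583° N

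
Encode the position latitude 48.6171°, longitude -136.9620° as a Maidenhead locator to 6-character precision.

Add 180° to longitude and 90° to latitude: 43.0380, 138.6171.
Field: 43.0380/20 → 2 → C, 138.6171/10 → 13 → N; chars CN.
Square: 3.0380/2 → 1, 8.6171/1 → 8; chars 18.
Subsquare: 1.0380/0.0833333 → 12 → m, 0.6171/0.0416667 → 14 → o; chars mo.

CN18mo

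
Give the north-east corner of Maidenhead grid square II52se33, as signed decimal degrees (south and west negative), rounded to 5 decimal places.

Field I=8, I=8: +8·20° lon, +8·10° lat → SW at lon -20°, lat -10°.
Square 5, 2: +5·2° lon, +2·1° lat → SW at lon -10°, lat -8°.
Subsquare s=18, e=4: +18·0.0833333° lon, +4·0.0416667° lat → SW at lon -8.5°, lat -7.83333°.
Extended square 3, 3: +3·0.00833333° lon, +3·0.00416667° lat → SW at lon -8.475°, lat -7.82083°.
Cell spans 0.00833333° lon × 0.00416667° lat. NE corner is SW corner plus one full cell.
latitude -7.81667, longitude -8.46667.

-7.81667, -8.46667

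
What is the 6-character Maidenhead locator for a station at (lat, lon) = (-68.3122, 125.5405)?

PC21sq

Shift to the Maidenhead origin (180°W, 90°S): lon 305.5405, lat 21.6878.
Field (20°×10°, letters A–R): 305.5405/20 → 15 → P, 21.6878/10 → 2 → C; chars PC.
Square (2°×1°, digits 0–9): 5.5405/2 → 2, 1.6878/1 → 1; chars 21.
Subsquare (5′×2.5′, letters a–x): 1.5405/0.0833333 → 18 → s, 0.6878/0.0416667 → 16 → q; chars sq.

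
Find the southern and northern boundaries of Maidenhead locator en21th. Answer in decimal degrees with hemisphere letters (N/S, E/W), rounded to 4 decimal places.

41.2917° N, 41.3333° N

Field E=4, N=13: +4·20° lon, +13·10° lat → SW at lon -100°, lat 40°.
Square 2, 1: +2·2° lon, +1·1° lat → SW at lon -96°, lat 41°.
Subsquare t=19, h=7: +19·0.0833333° lon, +7·0.0416667° lat → SW at lon -94.4167°, lat 41.2917°.
Cell spans 0.0833333° lon × 0.0416667° lat.
south 41.2917° N, north 41.3333° N.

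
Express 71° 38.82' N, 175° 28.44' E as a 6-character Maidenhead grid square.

RQ71rp

Add 180° to longitude and 90° to latitude: 355.4740, 161.6470.
Field: 355.4740/20 → 17 → R, 161.6470/10 → 16 → Q; chars RQ.
Square: 15.4740/2 → 7, 1.6470/1 → 1; chars 71.
Subsquare: 1.4740/0.0833333 → 17 → r, 0.6470/0.0416667 → 15 → p; chars rp.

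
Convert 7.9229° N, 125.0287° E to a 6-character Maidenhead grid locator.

PJ27mw

Offset from 180°W / 90°S: lon 305.0287°, lat 97.9229°.
Field: 305.0287/20 → 15 → P, 97.9229/10 → 9 → J; chars PJ.
Square: 5.0287/2 → 2, 7.9229/1 → 7; chars 27.
Subsquare: 1.0287/0.0833333 → 12 → m, 0.9229/0.0416667 → 22 → w; chars mw.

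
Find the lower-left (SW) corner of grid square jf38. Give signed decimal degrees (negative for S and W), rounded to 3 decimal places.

-32.000, 6.000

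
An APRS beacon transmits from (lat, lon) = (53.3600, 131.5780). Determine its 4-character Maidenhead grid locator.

PO53

Offset from 180°W / 90°S: lon 311.58°, lat 143.36°.
Field: 311.58/20 → 15 → P, 143.36/10 → 14 → O; chars PO.
Square: 11.58/2 → 5, 3.36/1 → 3; chars 53.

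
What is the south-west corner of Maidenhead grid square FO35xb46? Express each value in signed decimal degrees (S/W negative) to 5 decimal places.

55.06667, -72.05000

Field F=5, O=14: +5·20° lon, +14·10° lat → SW at lon -80°, lat 50°.
Square 3, 5: +3·2° lon, +5·1° lat → SW at lon -74°, lat 55°.
Subsquare x=23, b=1: +23·0.0833333° lon, +1·0.0416667° lat → SW at lon -72.0833°, lat 55.0417°.
Extended square 4, 6: +4·0.00833333° lon, +6·0.00416667° lat → SW at lon -72.05°, lat 55.0667°.
latitude 55.06667, longitude -72.05000.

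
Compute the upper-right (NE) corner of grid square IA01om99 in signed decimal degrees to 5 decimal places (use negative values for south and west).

-88.45833, -18.75000

Field I=8, A=0: +8·20° lon, +0·10° lat → SW at lon -20°, lat -90°.
Square 0, 1: +0·2° lon, +1·1° lat → SW at lon -20°, lat -89°.
Subsquare o=14, m=12: +14·0.0833333° lon, +12·0.0416667° lat → SW at lon -18.8333°, lat -88.5°.
Extended square 9, 9: +9·0.00833333° lon, +9·0.00416667° lat → SW at lon -18.7583°, lat -88.4625°.
Cell spans 0.00833333° lon × 0.00416667° lat. NE corner is SW corner plus one full cell.
latitude -88.45833, longitude -18.75000.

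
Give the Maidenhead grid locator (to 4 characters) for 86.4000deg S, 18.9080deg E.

JA93

Shift to the Maidenhead origin (180°W, 90°S): lon 198.91, lat 3.60.
Field: 198.91/20 → 9 → J, 3.60/10 → 0 → A; chars JA.
Square: 18.91/2 → 9, 3.60/1 → 3; chars 93.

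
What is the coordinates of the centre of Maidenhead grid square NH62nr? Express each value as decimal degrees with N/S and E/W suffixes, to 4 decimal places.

Field N=13, H=7: +13·20° lon, +7·10° lat → SW at lon 80°, lat -20°.
Square 6, 2: +6·2° lon, +2·1° lat → SW at lon 92°, lat -18°.
Subsquare n=13, r=17: +13·0.0833333° lon, +17·0.0416667° lat → SW at lon 93.0833°, lat -17.2917°.
Cell spans 0.0833333° lon × 0.0416667° lat. Centre is SW corner plus half of each.
latitude 17.2708° S, longitude 93.1250° E.

17.2708° S, 93.1250° E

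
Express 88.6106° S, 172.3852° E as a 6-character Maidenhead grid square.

RA61ej

Offset from 180°W / 90°S: lon 352.3852°, lat 1.3894°.
Field (20°×10°, letters A–R): lon ⌊352.3852/20⌋ = 17 → R; lat ⌊1.3894/10⌋ = 0 → A.
Square (2°×1°, digits 0–9): lon ⌊12.3852/2⌋ = 6; lat ⌊1.3894/1⌋ = 1.
Subsquare (5′×2.5′, letters a–x): lon ⌊0.3852/0.0833333⌋ = 4 → e; lat ⌊0.3894/0.0416667⌋ = 9 → j.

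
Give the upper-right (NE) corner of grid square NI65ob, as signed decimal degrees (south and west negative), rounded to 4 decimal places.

Field N=13, I=8: +13·20° lon, +8·10° lat → SW at lon 80°, lat -10°.
Square 6, 5: +6·2° lon, +5·1° lat → SW at lon 92°, lat -5°.
Subsquare o=14, b=1: +14·0.0833333° lon, +1·0.0416667° lat → SW at lon 93.1667°, lat -4.95833°.
Cell spans 0.0833333° lon × 0.0416667° lat. NE corner is SW corner plus one full cell.
latitude -4.9167, longitude 93.2500.

-4.9167, 93.2500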